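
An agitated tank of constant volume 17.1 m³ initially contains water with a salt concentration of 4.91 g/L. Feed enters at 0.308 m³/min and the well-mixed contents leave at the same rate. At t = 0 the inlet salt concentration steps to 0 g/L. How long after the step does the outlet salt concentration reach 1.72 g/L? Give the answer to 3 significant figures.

58.2 min

Unsteady species balance (constant V, well mixed): V dC/dt = Q(C_in − C), so τ = V/Q = 55.519 min.
C(t) = C_in + (C₀ − C_in) e^(−t/τ). Set C = 1.72 and solve for t:
e^(−t/τ) = (C − C_in)/(C₀ − C_in) = (1.72 − 0)/(4.91 − 0) = 0.35031
t = −τ ln(…) = 55.519 × 1.0489 = 58.237 min.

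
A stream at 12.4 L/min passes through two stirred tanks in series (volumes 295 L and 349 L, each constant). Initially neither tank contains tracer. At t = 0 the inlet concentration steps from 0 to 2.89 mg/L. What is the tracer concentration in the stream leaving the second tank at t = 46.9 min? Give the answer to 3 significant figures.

Species balance on tank i: dCᵢ/dt = (Cᵢ₋₁ − Cᵢ)/τᵢ with τᵢ = Vᵢ/Q.
τ₁ = 295/12.4 = 23.790 min; τ₂ = 349/12.4 = 28.145 min.
Solving the cascade with C₁(0)=C₂(0)=0 gives C₂(t) = C_in[1 − (τ₁ e^(−t/τ₁) − τ₂ e^(−t/τ₂))/(τ₁ − τ₂)].
At t = 46.9: e^(−t/τ₁) = 0.13926, e^(−t/τ₂) = 0.18893.
C₂ = 2.89·[1 − (23.790·0.13926 − 28.145·0.18893)/(-4.3548)] = 2.89·0.53972 = 1.5598 mg/L.

1.56 mg/L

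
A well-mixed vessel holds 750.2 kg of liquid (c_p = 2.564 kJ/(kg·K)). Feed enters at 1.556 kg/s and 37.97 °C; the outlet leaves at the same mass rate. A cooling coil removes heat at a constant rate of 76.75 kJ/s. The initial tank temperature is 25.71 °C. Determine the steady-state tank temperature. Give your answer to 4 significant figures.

Energy balance: M c_p dT/dt = ṁ c_p (T_in − T) − 76.75.
At steady state dT/dt = 0 ⇒ T_ss = T_in − Q̇/(ṁ c_p) = 37.97 − 76.75/(1.556·2.564) = 18.7324 °C.

18.73 °C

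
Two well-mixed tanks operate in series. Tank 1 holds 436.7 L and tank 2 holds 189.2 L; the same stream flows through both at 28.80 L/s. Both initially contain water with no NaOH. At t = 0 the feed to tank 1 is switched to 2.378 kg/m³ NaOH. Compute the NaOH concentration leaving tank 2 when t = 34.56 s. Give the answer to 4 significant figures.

1.958 kg/m³

Species balance on tank i: dCᵢ/dt = (Cᵢ₋₁ − Cᵢ)/τᵢ with τᵢ = Vᵢ/Q.
τ₁ = 436.7/28.80 = 15.1632 s; τ₂ = 189.2/28.80 = 6.56944 s.
Tank 1: C₁ = C_in(1 − e^(−t/τ₁)). Tank 2 (τ₁ ≠ τ₂): C₂ = C_in[1 − (τ₁ e^(−t/τ₁) − τ₂ e^(−t/τ₂))/(τ₁ − τ₂)].
At t = 34.56: e^(−t/τ₁) = 0.102366, e^(−t/τ₂) = 0.00519157.
C₂ = 2.378·[1 − (15.1632·0.102366 − 6.56944·0.00519157)/(8.59375)] = 2.378·0.823350 = 1.95793 kg/m³.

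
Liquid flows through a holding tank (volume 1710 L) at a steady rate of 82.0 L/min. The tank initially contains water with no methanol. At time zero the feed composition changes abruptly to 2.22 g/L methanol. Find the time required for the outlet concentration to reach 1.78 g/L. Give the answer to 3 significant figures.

33.8 min

Species balance: V dC/dt = Q(C_in − C) ⇒ τ = V/Q = 20.854 min.
C(t) = C_in + (C₀ − C_in) e^(−t/τ). Set C = 1.78 and solve for t:
e^(−t/τ) = (C − C_in)/(C₀ − C_in) = (1.78 − 2.22)/(0 − 2.22) = 0.19820
t = −τ ln(…) = 20.854 × 1.6185 = 33.751 min.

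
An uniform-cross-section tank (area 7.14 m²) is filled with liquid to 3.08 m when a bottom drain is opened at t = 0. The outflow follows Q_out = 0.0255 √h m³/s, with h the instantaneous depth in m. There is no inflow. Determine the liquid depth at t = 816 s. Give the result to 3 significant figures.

0.0887 m

With no inflow, A dh/dt = −0.0255 √h.
∫ h^(−1/2) dh = −(0.0255/A) ∫ dt, giving 2√h = 2√h₀ − (0.0255/A) t.
√h = √3.08 − 0.0255·816/(2·7.14) = 1.7550 − 1.4571 = 0.29785.
h = 0.29785² = 0.088715 m.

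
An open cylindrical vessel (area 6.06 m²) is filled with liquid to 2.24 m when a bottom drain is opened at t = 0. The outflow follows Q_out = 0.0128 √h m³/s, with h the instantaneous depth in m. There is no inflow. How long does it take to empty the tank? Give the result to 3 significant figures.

1420 s

Unsteady balance on liquid volume: A dh/dt = −0.0128 √h.
∫ h^(−1/2) dh = −(0.0128/A) ∫ dt, giving 2√h = 2√h₀ − (0.0128/A) t.
Tank is empty when √h = 0: t_empty = 2A√h₀/0.0128.
t_empty = 2·6.06·√2.24/0.0128 = 12.120·1.4967/0.0128 = 1417.2 s.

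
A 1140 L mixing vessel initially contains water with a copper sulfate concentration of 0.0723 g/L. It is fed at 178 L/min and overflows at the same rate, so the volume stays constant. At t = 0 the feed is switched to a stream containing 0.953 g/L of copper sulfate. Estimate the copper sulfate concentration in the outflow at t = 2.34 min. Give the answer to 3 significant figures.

0.342 g/L

Transient balance on the dissolved component: V dC/dt = Q(C_in − C).
So dC/dt = (C_in − C)/τ with τ = V/Q = 1140/178 = 6.4045 min.
This is linear first-order; C(t) = C_in + (C₀ − C_in) e^(−t/τ).
C(2.34) = 0.953 + (0.0723 − 0.953)·e^(−2.34/6.4045) = 0.953 + (-0.88070)·0.69394 = 0.34185 g/L.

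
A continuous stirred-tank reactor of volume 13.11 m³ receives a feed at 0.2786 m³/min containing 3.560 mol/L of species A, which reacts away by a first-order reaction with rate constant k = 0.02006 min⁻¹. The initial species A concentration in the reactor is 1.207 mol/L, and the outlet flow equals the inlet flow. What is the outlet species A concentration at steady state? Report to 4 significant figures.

V dC/dt = Q(C_in − C) − k V C.
At steady state: 0 = Q C_in − (Q + kV) C_ss, so C_ss = Q C_in/(Q + kV).
C_ss = 0.2786·3.560/(0.2786 + 0.02006·13.11) = 0.991816/0.541587 = 1.83132 mol/L.

1.831 mol/L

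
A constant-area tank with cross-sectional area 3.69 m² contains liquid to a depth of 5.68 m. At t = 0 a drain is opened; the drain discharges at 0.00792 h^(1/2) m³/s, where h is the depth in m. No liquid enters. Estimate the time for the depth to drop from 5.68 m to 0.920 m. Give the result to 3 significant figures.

With no inflow, A dh/dt = −0.00792 √h.
This is separable: 2 d(√h)/dt = −0.00792/A, so √h = √h₀ − (0.00792/(2A)) t.
t = 2A(√h₀ − √h)/0.00792 = 2·3.69·(√5.68 − √0.920)/0.00792
  = 7.3800 × (2.3833 − 0.95917) / 0.00792 = 1327.0 s.

1330 s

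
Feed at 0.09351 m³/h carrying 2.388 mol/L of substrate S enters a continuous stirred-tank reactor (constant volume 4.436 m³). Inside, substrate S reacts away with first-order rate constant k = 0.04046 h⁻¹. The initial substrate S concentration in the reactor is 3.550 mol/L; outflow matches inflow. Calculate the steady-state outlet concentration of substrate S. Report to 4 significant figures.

0.8180 mol/L

Species balance: V dC/dt = Q C_in − Q C − k V C.
At steady state: 0 = Q C_in − (Q + kV) C_ss, so C_ss = Q C_in/(Q + kV).
C_ss = 0.09351·2.388/(0.09351 + 0.04046·4.436) = 0.223302/0.272991 = 0.817984 mol/L.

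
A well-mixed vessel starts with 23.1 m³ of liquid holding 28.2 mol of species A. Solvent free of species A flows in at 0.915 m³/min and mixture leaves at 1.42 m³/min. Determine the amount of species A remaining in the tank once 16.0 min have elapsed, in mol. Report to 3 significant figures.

Total volume: dV/dt = Q_in − Q_out = -0.50500 m³/min, so V(t) = 23.1 − 0.50500 t and V(16.0) = 15.020 m³.
No species A enters, so dm/dt = −Q_out · (m/V).
Separate: dm/m = −Q_out dt/V(t) ⇒ ln(m/m₀) = −(Q_out/(Q_in−Q_out)) ln(V/V₀).
m = m₀ (V₀/V)^(Q_out/(Q_in−Q_out)) = 28.2 × (23.1/15.020)^(-2.8119) = 8.4060 mol.

8.41 mol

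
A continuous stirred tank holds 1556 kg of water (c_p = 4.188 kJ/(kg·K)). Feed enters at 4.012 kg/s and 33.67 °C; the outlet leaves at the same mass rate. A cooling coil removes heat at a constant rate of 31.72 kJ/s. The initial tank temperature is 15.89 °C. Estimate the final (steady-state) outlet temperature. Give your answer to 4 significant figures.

M c_p dT/dt = ṁ c_p (T_in − T) − Q̇.
At steady state dT/dt = 0 ⇒ T_ss = T_in − Q̇/(ṁ c_p) = 33.67 − 31.72/(4.012·4.188) = 31.7822 °C.

31.78 °C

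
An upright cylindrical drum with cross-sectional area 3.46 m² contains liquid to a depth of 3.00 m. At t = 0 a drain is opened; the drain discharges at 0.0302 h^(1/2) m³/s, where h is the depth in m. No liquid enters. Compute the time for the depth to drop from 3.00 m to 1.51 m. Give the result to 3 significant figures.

A dh/dt = −Q_out = −0.0302 √h.
Separate and integrate: 2(√h − √h₀) = −(0.0302/A) t.
t = 2A(√h₀ − √h)/0.0302 = 2·3.46·(√3.00 − √1.51)/0.0302
  = 6.9200 × (1.7321 − 1.2288) / 0.0302 = 115.31 s.

115 s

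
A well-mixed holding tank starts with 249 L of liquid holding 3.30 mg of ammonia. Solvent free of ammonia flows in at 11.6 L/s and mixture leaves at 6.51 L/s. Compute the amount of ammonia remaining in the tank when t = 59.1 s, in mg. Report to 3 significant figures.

Let m(t) be the amount of ammonia. Volume: V(t) = V₀ + (Q_in − Q_out) t = 249 + 5.0900 t; V(59.1) = 549.82 L.
Species balance (pure solvent in): dm/dt = −Q_out · m/V(t).
dm/m = −Q_out dt/(V₀ + 5.0900 t); integrating gives ln(m/m₀) = −(Q_out/(Q_in−Q_out)) ln(V/V₀).
m = m₀ (V₀/V)^(Q_out/(Q_in−Q_out)) = 3.30 × (249/549.82)^(1.2790) = 1.1982 mg.

1.20 mg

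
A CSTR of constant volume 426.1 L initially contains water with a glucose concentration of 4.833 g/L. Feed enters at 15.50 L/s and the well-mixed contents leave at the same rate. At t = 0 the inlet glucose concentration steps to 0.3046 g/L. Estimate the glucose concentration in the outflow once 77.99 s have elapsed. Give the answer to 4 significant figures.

Transient balance on the dissolved component: V dC/dt = Q(C_in − C).
So dC/dt = (C_in − C)/τ with τ = V/Q = 426.1/15.50 = 27.4903 s.
This is linear first-order; C(t) = C_in + (C₀ − C_in) e^(−t/τ).
C(77.99) = 0.3046 + (4.833 − 0.3046)·e^(−77.99/27.4903) = 0.3046 + (4.52840)·0.0586013 = 0.569970 g/L.

0.5700 g/L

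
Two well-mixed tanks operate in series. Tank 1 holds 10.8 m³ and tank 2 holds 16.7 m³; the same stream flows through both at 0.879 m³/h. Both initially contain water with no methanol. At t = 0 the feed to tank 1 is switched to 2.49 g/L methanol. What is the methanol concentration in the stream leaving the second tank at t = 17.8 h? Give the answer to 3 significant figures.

Time constants: τᵢ = Vᵢ/Q for each well-mixed tank.
τ₁ = 10.8/0.879 = 12.287 h; τ₂ = 16.7/0.879 = 18.999 h.
Solving the cascade with C₁(0)=C₂(0)=0 gives C₂(t) = C_in[1 − (τ₁ e^(−t/τ₁) − τ₂ e^(−t/τ₂))/(τ₁ − τ₂)].
At t = 17.8: e^(−t/τ₁) = 0.23487, e^(−t/τ₂) = 0.39184.
C₂ = 2.49·[1 − (12.287·0.23487 − 18.999·0.39184)/(-6.7122)] = 2.49·0.32082 = 0.79885 g/L.

0.799 g/L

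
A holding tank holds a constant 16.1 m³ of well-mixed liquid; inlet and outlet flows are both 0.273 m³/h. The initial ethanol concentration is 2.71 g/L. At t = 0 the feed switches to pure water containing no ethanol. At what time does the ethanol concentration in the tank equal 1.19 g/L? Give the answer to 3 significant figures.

48.5 h

Mass balance on the solute (V constant): V dC/dt = Q(C_in − C), so τ = V/Q = 58.974 h.
C(t) = C_in + (C₀ − C_in) e^(−t/τ). Set C = 1.19 and solve for t:
e^(−t/τ) = (C − C_in)/(C₀ − C_in) = (1.19 − 0)/(2.71 − 0) = 0.43911
t = −τ ln(…) = 58.974 × 0.82300 = 48.536 h.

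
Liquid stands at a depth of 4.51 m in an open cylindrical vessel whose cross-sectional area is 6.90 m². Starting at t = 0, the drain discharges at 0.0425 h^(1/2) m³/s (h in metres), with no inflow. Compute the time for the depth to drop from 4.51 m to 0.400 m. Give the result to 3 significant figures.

With no inflow, A dh/dt = −0.0425 √h.
Separate and integrate: 2(√h − √h₀) = −(0.0425/A) t.
t = 2A(√h₀ − √h)/0.0425 = 2·6.90·(√4.51 − √0.400)/0.0425
  = 13.800 × (2.1237 − 0.63246) / 0.0425 = 484.21 s.

484 s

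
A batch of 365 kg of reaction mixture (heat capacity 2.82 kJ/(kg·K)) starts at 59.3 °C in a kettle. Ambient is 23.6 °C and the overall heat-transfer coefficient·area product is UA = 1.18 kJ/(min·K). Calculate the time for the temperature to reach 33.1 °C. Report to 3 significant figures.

Lumped-capacitance energy balance: M c_p dT/dt = UA(T_amb − T).
τ = M c_p/UA = 872.29 min; T_ss = T_amb = 23.600 °C.
T(t) = T_ss + (T₀ − T_ss)e^(−t/τ); set T = 33.1:
t = −τ ln[(T − T_ss)/(T₀ − T_ss)] = −872.29 · ln(0.26611) = 1154.8 min.

1150 min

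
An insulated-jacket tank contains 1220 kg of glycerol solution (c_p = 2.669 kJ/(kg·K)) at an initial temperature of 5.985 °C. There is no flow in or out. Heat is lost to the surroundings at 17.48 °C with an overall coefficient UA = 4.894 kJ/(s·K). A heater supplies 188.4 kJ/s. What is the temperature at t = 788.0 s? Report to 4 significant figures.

M c_p dT/dt = −UA(T − T_amb) + Q̇.
dT/dt = (T_ss − T)/τ with T_ss = T_amb + Q̇/UA = 17.48 + 188.4/4.894 = 55.9761 °C, τ = M c_p/UA = 1220·2.669/4.894 = 665.341 s.
Solution: T(t) = T_ss + (T₀ − T_ss) e^(−t/τ).
T(788.0) = 55.9761 + (-49.9911)·0.305944 = 40.6817 °C.

40.68 °C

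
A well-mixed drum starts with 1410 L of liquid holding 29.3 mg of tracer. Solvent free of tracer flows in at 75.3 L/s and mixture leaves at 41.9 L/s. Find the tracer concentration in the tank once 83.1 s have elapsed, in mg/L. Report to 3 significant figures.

Let m(t) be the amount of tracer. Volume: V(t) = V₀ + (Q_in − Q_out) t = 1410 + 33.400 t; V(83.1) = 4185.5 L.
No tracer enters, so dm/dt = −Q_out · (m/V).
dm/m = −Q_out dt/(V₀ + 33.400 t); integrating gives ln(m/m₀) = −(Q_out/(Q_in−Q_out)) ln(V/V₀).
m = m₀ (V₀/V)^(Q_out/(Q_in−Q_out)) = 29.3 × (1410/4185.5)^(1.2545) = 7.4831 mg.
C = m/V = 7.4831/4185.5 = 0.0017878 mg/L.

0.00179 mg/L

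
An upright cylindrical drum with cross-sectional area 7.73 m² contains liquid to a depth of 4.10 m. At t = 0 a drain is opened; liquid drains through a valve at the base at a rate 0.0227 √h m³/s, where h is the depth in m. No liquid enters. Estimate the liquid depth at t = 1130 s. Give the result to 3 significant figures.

Unsteady balance on liquid volume: A dh/dt = −0.0227 √h.
∫ h^(−1/2) dh = −(0.0227/A) ∫ dt, giving 2√h = 2√h₀ − (0.0227/A) t.
√h = √4.10 − 0.0227·1130/(2·7.73) = 2.0248 − 1.6592 = 0.36566.
h = 0.36566² = 0.13371 m.

0.134 m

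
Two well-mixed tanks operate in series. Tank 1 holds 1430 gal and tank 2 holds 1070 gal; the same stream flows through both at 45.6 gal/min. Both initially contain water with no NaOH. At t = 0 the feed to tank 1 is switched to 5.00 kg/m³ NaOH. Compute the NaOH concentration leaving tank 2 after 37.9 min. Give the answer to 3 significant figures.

2.02 kg/m³

Species balance on tank i: dCᵢ/dt = (Cᵢ₋₁ − Cᵢ)/τᵢ with τᵢ = Vᵢ/Q.
τ₁ = 1430/45.6 = 31.360 min; τ₂ = 1070/45.6 = 23.465 min.
Solving the cascade with C₁(0)=C₂(0)=0 gives C₂(t) = C_in[1 − (τ₁ e^(−t/τ₁) − τ₂ e^(−t/τ₂))/(τ₁ − τ₂)].
At t = 37.9: e^(−t/τ₁) = 0.29863, e^(−t/τ₂) = 0.19886.
C₂ = 5.00·[1 − (31.360·0.29863 − 23.465·0.19886)/(7.8947)] = 5.00·0.40483 = 2.0241 kg/m³.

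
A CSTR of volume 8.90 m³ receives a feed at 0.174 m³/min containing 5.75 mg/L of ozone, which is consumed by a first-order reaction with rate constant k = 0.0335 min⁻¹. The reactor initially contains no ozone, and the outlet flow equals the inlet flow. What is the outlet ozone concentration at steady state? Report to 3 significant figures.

Species balance: V dC/dt = Q C_in − Q C − k V C.
Steady state (dC/dt = 0): C_ss = Q C_in/(Q + kV) = C_in/(1 + kV/Q).
C_ss = 0.174·5.75/(0.174 + 0.0335·8.90) = 1.0005/0.47215 = 2.1190 mg/L.

2.12 mg/L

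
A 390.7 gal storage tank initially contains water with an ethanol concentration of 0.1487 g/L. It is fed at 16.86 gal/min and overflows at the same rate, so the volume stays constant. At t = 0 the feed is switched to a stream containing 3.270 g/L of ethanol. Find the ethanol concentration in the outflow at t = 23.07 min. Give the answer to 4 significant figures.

2.117 g/L

Transient balance on the dissolved component: V dC/dt = Q(C_in − C).
Time constant τ = V/Q = 390.7/16.86 = 23.1732 min.
Integrating: C(t) = C_in + (C₀ − C_in) e^(−t/τ).
C(23.07) = 3.270 + (0.1487 − 3.270)·e^(−23.07/23.1732) = 3.270 + (-3.12130)·0.369521 = 2.11661 g/L.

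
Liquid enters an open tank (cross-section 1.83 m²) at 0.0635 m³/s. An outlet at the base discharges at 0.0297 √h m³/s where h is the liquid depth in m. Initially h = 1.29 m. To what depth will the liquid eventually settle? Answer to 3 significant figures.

Mass balance (ρ constant): A dh/dt = Q_in − 0.0297 √h. At steady state dh/dt = 0:
Q_in = 0.0297 √h_ss ⇒ √h_ss = 0.0635/0.0297 = 2.1380.
h_ss = 2.1380² = 4.5712 m. (Since h₀ = 1.29 m < h_ss, the level will rise toward this value.)

4.57 m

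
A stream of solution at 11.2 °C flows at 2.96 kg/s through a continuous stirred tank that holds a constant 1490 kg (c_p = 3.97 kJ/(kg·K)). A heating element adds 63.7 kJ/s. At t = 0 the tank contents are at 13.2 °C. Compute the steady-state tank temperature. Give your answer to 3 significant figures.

16.6 °C

First-law balance (no shaft work): M c_p dT/dt = ṁ c_p (T_in − T) + 63.7.
At steady state dT/dt = 0 ⇒ T_ss = T_in + Q̇/(ṁ c_p) = 11.2 + 63.7/(2.96·3.97) = 16.621 °C.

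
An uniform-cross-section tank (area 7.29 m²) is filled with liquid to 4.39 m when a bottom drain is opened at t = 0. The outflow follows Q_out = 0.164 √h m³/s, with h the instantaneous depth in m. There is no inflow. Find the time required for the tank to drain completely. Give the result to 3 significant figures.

186 s

Unsteady balance on liquid volume: A dh/dt = −0.164 √h.
Separate and integrate: 2(√h − √h₀) = −(0.164/A) t.
Tank is empty when √h = 0: t_empty = 2A√h₀/0.164.
t_empty = 2·7.29·√4.39/0.164 = 14.580·2.0952/0.164 = 186.27 s.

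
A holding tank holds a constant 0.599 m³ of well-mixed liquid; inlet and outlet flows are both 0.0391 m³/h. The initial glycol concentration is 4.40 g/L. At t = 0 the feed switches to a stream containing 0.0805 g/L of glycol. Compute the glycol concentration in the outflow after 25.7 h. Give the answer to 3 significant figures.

Mass balance on the solute (V constant): V dC/dt = Q(C_in − C).
So dC/dt = (C_in − C)/τ with τ = V/Q = 0.599/0.0391 = 15.320 h.
C approaches C_in exponentially: C(t) = C_in + (C₀ − C_in) e^(−t/τ).
C(25.7) = 0.0805 + (4.40 − 0.0805)·e^(−25.7/15.320) = 0.0805 + (4.3195)·0.18683 = 0.88749 g/L.

0.887 g/L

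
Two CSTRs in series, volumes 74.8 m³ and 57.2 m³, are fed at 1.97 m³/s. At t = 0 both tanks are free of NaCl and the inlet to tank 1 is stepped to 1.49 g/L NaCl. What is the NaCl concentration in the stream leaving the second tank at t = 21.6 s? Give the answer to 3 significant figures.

Each tank obeys Vᵢ dCᵢ/dt = Q(Cᵢ₋₁ − Cᵢ), so τᵢ = Vᵢ/Q.
τ₁ = 74.8/1.97 = 37.970 s; τ₂ = 57.2/1.97 = 29.036 s.
Tank 1: C₁ = C_in(1 − e^(−t/τ₁)). Tank 2 (τ₁ ≠ τ₂): C₂ = C_in[1 − (τ₁ e^(−t/τ₁) − τ₂ e^(−t/τ₂))/(τ₁ − τ₂)].
At t = 21.6: e^(−t/τ₁) = 0.56616, e^(−t/τ₂) = 0.47525.
C₂ = 1.49·[1 − (37.970·0.56616 − 29.036·0.47525)/(8.9340)] = 1.49·0.13838 = 0.20618 g/L.

0.206 g/L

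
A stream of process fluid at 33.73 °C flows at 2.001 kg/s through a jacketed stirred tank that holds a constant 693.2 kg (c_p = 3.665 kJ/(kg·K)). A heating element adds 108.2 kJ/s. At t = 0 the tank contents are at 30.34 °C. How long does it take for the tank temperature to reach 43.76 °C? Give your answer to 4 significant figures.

466.2 s

Unsteady energy balance on the tank contents: M c_p dT/dt = ṁ c_p (T_in − T) + 108.2.
τ = M/ṁ = 346.427 s; T_ss = T_in + Q̇/(ṁ c_p) = 48.4839 °C.
T(t) = T_ss + (T₀ − T_ss) e^(−t/τ). Set T = 43.76:
e^(−t/τ) = (43.76 − 48.4839)/(30.34 − 48.4839) = 0.260357
t = −346.427 · ln(0.260357) = 466.188 s.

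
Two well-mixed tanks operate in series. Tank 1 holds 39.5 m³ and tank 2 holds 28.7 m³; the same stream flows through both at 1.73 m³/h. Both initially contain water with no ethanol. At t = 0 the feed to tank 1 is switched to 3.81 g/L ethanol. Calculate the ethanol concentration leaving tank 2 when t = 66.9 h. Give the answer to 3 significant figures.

Each tank obeys Vᵢ dCᵢ/dt = Q(Cᵢ₋₁ − Cᵢ), so τᵢ = Vᵢ/Q.
τ₁ = 39.5/1.73 = 22.832 h; τ₂ = 28.7/1.73 = 16.590 h.
Tank 1: C₁ = C_in(1 − e^(−t/τ₁)). Tank 2 (τ₁ ≠ τ₂): C₂ = C_in[1 − (τ₁ e^(−t/τ₁) − τ₂ e^(−t/τ₂))/(τ₁ − τ₂)].
At t = 66.9: e^(−t/τ₁) = 0.053394, e^(−t/τ₂) = 0.017727.
C₂ = 3.81·[1 − (22.832·0.053394 − 16.590·0.017727)/(6.2428)] = 3.81·0.85182 = 3.2454 g/L.

3.25 g/L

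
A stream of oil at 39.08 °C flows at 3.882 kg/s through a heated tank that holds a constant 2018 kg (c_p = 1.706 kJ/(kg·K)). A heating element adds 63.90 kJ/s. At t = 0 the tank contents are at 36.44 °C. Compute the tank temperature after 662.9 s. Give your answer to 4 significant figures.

45.30 °C

Heat balance on the well-mixed liquid: M c_p dT/dt = ṁ c_p (T_in − T) + 63.90.
Rearrange: dT/dt = (T_ss − T)/τ with τ = M/ṁ = 519.835 s and T_ss = T_in + Q̇/(ṁ c_p) = 48.7286 °C.
Solution: T(t) = T_ss + (T₀ − T_ss) e^(−t/τ).
T(662.9) = 48.7286 + (-12.2886)·e^(−662.9/519.835) = 48.7286 + (-12.2886)·0.279372 = 45.2955 °C.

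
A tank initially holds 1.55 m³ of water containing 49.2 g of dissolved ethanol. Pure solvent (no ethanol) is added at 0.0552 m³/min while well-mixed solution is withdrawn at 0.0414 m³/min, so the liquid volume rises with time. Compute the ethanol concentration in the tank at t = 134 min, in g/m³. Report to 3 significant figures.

Let m(t) be the amount of ethanol. Volume: V(t) = V₀ + (Q_in − Q_out) t = 1.55 + 0.013800 t; V(134) = 3.3992 m³.
Species balance (pure solvent in): dm/dt = −Q_out · m/V(t).
dm/m = −Q_out dt/(V₀ + 0.013800 t); integrating gives ln(m/m₀) = −(Q_out/(Q_in−Q_out)) ln(V/V₀).
m = m₀ (V₀/V)^(Q_out/(Q_in−Q_out)) = 49.2 × (1.55/3.3992)^(3.0000) = 4.6648 g.
C = m/V = 4.6648/3.3992 = 1.3723 g/m³.

1.37 g/m³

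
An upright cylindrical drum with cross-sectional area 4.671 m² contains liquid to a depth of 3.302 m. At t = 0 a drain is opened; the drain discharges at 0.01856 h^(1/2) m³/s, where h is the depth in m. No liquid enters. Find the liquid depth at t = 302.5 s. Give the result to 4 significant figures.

1.479 m

Accumulation of liquid (constant cross-section A): A dh/dt = −0.01856 √h.
∫ h^(−1/2) dh = −(0.01856/A) ∫ dt, giving 2√h = 2√h₀ − (0.01856/A) t.
√h = √3.302 − 0.01856·302.5/(2·4.671) = 1.81714 − 0.600985 = 1.21616.
h = 1.21616² = 1.47903 m.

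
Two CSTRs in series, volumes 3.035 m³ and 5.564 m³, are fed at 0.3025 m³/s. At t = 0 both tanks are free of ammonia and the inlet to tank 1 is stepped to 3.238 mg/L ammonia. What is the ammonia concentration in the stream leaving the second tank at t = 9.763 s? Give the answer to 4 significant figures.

Each tank obeys Vᵢ dCᵢ/dt = Q(Cᵢ₋₁ − Cᵢ), so τᵢ = Vᵢ/Q.
τ₁ = 3.035/0.3025 = 10.0331 s; τ₂ = 5.564/0.3025 = 18.3934 s.
Tank 1: C₁ = C_in(1 − e^(−t/τ₁)). Tank 2 (τ₁ ≠ τ₂): C₂ = C_in[1 − (τ₁ e^(−t/τ₁) − τ₂ e^(−t/τ₂))/(τ₁ − τ₂)].
At t = 9.763: e^(−t/τ₁) = 0.377916, e^(−t/τ₂) = 0.588141.
C₂ = 3.238·[1 − (10.0331·0.377916 − 18.3934·0.588141)/(-8.36033)] = 3.238·0.159572 = 0.516695 mg/L.

0.5167 mg/L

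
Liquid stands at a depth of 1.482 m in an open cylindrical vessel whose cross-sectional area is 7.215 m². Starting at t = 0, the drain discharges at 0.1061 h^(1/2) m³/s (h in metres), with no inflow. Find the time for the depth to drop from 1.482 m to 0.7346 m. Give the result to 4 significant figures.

49.00 s

Unsteady balance on liquid volume: A dh/dt = −0.1061 √h.
This is separable: 2 d(√h)/dt = −0.1061/A, so √h = √h₀ − (0.1061/(2A)) t.
t = 2A(√h₀ − √h)/0.1061 = 2·7.215·(√1.482 − √0.7346)/0.1061
  = 14.4300 × (1.21737 − 0.857088) / 0.1061 = 49.0003 s.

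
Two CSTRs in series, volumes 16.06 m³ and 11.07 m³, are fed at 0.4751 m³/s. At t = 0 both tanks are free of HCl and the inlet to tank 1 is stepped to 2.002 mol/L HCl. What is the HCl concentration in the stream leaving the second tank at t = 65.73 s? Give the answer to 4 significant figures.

1.345 mol/L

Time constants: τᵢ = Vᵢ/Q for each well-mixed tank.
τ₁ = 16.06/0.4751 = 33.8034 s; τ₂ = 11.07/0.4751 = 23.3004 s.
Tank 1: C₁ = C_in(1 − e^(−t/τ₁)). Tank 2 (τ₁ ≠ τ₂): C₂ = C_in[1 − (τ₁ e^(−t/τ₁) − τ₂ e^(−t/τ₂))/(τ₁ − τ₂)].
At t = 65.73: e^(−t/τ₁) = 0.143062, e^(−t/τ₂) = 0.0595472.
C₂ = 2.002·[1 − (33.8034·0.143062 − 23.3004·0.0595472)/(10.5031)] = 2.002·0.671666 = 1.34468 mol/L.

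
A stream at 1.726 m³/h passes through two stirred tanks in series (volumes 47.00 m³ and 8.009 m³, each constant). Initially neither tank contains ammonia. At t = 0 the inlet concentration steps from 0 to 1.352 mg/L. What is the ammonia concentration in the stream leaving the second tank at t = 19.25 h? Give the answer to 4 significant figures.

Time constants: τᵢ = Vᵢ/Q for each well-mixed tank.
τ₁ = 47.00/1.726 = 27.2306 h; τ₂ = 8.009/1.726 = 4.64021 h.
Solving the cascade with C₁(0)=C₂(0)=0 gives C₂(t) = C_in[1 − (τ₁ e^(−t/τ₁) − τ₂ e^(−t/τ₂))/(τ₁ − τ₂)].
At t = 19.25: e^(−t/τ₁) = 0.493158, e^(−t/τ₂) = 0.0157878.
C₂ = 1.352·[1 − (27.2306·0.493158 − 4.64021·0.0157878)/(22.5904)] = 1.352·0.408787 = 0.552680 mg/L.

0.5527 mg/L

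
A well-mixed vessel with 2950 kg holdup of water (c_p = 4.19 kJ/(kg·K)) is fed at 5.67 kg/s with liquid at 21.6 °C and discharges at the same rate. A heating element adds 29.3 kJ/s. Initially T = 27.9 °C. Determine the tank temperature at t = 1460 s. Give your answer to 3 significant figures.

23.1 °C

M c_p dT/dt = ṁ c_p (T_in − T) + Q̇.
τ = M/ṁ = 520.28 s; T_ss = T_in + Q̇/(ṁ c_p) = 21.6 + 29.3/(5.67·4.19) = 22.833 °C.
Solution: T(t) = T_ss + (T₀ − T_ss) e^(−t/τ).
T(1460) = 22.833 + (5.0667)·e^(−1460/520.28) = 22.833 + (5.0667)·0.060436 = 23.140 °C.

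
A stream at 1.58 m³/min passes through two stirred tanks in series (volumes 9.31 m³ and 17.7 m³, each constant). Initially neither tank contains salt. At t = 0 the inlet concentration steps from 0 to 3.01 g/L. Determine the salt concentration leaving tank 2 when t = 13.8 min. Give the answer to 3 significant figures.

1.48 g/L

Species balance on tank i: dCᵢ/dt = (Cᵢ₋₁ − Cᵢ)/τᵢ with τᵢ = Vᵢ/Q.
τ₁ = 9.31/1.58 = 5.8924 min; τ₂ = 17.7/1.58 = 11.203 min.
Tank 1: C₁ = C_in(1 − e^(−t/τ₁)). Tank 2 (τ₁ ≠ τ₂): C₂ = C_in[1 − (τ₁ e^(−t/τ₁) − τ₂ e^(−t/τ₂))/(τ₁ − τ₂)].
At t = 13.8: e^(−t/τ₁) = 0.096135, e^(−t/τ₂) = 0.29175.
C₂ = 3.01·[1 − (5.8924·0.096135 − 11.203·0.29175)/(-5.3101)] = 3.01·0.49119 = 1.4785 g/L.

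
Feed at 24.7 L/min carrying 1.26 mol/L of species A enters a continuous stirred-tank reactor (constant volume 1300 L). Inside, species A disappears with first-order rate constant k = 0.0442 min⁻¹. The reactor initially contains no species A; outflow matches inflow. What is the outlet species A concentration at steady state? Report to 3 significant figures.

Species balance: V dC/dt = Q C_in − Q C − k V C.
Steady state (dC/dt = 0): C_ss = Q C_in/(Q + kV) = C_in/(1 + kV/Q).
C_ss = 24.7·1.26/(24.7 + 0.0442·1300) = 31.122/82.160 = 0.37880 mol/L.

0.379 mol/L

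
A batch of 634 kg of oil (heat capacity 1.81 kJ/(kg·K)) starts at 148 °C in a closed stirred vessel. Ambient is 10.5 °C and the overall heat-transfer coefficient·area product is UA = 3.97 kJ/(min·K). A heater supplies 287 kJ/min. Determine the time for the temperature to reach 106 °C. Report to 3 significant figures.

299 min

M c_p dT/dt = −UA(T − T_amb) + Q̇.
τ = M c_p/UA = 289.05 min; T_ss = T_amb + Q̇/UA = 10.5 + 287/3.97 = 82.792 °C.
T(t) = T_ss + (T₀ − T_ss)e^(−t/τ); set T = 106:
t = −τ ln[(T − T_ss)/(T₀ − T_ss)] = −289.05 · ln(0.35591) = 298.62 min.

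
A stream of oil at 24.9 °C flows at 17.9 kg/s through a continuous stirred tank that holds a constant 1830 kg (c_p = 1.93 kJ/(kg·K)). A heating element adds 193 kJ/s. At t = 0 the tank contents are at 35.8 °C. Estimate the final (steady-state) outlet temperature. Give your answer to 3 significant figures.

M c_p dT/dt = ṁ c_p (T_in − T) + Q̇.
At steady state dT/dt = 0 ⇒ T_ss = T_in + Q̇/(ṁ c_p) = 24.9 + 193/(17.9·1.93) = 30.487 °C.

30.5 °C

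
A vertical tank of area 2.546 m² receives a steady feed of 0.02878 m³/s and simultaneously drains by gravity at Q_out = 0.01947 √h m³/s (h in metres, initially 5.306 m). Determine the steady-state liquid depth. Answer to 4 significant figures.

Level balance: A dh/dt = 0.02878 − 0.01947 √h. Setting dh/dt = 0:
Q_in = 0.01947 √h_ss ⇒ √h_ss = 0.02878/0.01947 = 1.47817.
h_ss = 1.47817² = 2.18499 m. (Since h₀ = 5.306 m > h_ss, the level will fall toward this value.)

2.185 m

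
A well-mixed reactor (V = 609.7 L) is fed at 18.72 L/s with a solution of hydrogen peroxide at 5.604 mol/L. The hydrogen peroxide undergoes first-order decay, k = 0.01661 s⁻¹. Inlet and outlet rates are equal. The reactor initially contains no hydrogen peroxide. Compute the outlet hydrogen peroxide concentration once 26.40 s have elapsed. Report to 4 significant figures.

Species balance: V dC/dt = Q C_in − Q C − k V C.
dC/dt = (Q/V) C_in − (Q/V + k) C; effective rate a = Q/V + k = 0.0307036 + 0.01661 = 0.0473136 s⁻¹.
C_ss = Q C_in/(Q + kV) = 3.63665 mol/L; C(t) = C_ss + (C₀ − C_ss) e^(−a t).
C(26.40) = 3.63665 + (-3.63665)·e^(−0.0473136·26.40) = 3.63665 + (-3.63665)·0.286769 = 2.59377 mol/L.

2.594 mol/L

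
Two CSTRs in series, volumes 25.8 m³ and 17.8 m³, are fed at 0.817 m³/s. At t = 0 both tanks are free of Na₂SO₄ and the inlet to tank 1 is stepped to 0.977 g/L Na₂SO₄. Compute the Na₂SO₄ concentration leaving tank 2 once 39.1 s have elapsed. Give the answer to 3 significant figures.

0.425 g/L

Each tank obeys Vᵢ dCᵢ/dt = Q(Cᵢ₋₁ − Cᵢ), so τᵢ = Vᵢ/Q.
τ₁ = 25.8/0.817 = 31.579 s; τ₂ = 17.8/0.817 = 21.787 s.
Tank 1: C₁ = C_in(1 − e^(−t/τ₁)). Tank 2 (τ₁ ≠ τ₂): C₂ = C_in[1 − (τ₁ e^(−t/τ₁) − τ₂ e^(−t/τ₂))/(τ₁ − τ₂)].
At t = 39.1: e^(−t/τ₁) = 0.28992, e^(−t/τ₂) = 0.16619.
C₂ = 0.977·[1 − (31.579·0.28992 − 21.787·0.16619)/(9.7919)] = 0.977·0.43479 = 0.42479 g/L.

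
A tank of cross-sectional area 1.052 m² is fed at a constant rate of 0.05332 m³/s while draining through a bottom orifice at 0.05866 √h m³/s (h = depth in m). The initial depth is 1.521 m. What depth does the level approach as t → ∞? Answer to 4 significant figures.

0.8262 m

Unsteady balance on liquid volume: A dh/dt = Q_in − 0.05866 √h. At steady state dh/dt = 0:
Q_in = 0.05866 √h_ss ⇒ √h_ss = 0.05332/0.05866 = 0.908967.
h_ss = 0.908967² = 0.826221 m. (Since h₀ = 1.521 m > h_ss, the level will fall toward this value.)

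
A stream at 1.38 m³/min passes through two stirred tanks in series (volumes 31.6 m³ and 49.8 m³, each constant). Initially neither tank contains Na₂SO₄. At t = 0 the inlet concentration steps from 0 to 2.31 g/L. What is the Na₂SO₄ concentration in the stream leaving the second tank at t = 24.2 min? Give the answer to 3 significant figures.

Species balance on tank i: dCᵢ/dt = (Cᵢ₋₁ − Cᵢ)/τᵢ with τᵢ = Vᵢ/Q.
τ₁ = 31.6/1.38 = 22.899 min; τ₂ = 49.8/1.38 = 36.087 min.
Tank 1: C₁ = C_in(1 − e^(−t/τ₁)). Tank 2 (τ₁ ≠ τ₂): C₂ = C_in[1 − (τ₁ e^(−t/τ₁) − τ₂ e^(−t/τ₂))/(τ₁ − τ₂)].
At t = 24.2: e^(−t/τ₁) = 0.34755, e^(−t/τ₂) = 0.51140.
C₂ = 2.31·[1 − (22.899·0.34755 − 36.087·0.51140)/(-13.188)] = 2.31·0.20412 = 0.47151 g/L.

0.472 g/L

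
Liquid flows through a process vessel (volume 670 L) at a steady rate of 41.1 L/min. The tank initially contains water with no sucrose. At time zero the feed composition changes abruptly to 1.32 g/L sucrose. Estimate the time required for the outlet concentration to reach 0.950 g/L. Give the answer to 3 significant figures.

20.7 min

Species balance: V dC/dt = Q(C_in − C) ⇒ τ = V/Q = 16.302 min.
C(t) = C_in + (C₀ − C_in) e^(−t/τ). Set C = 0.950 and solve for t:
e^(−t/τ) = (C − C_in)/(C₀ − C_in) = (0.950 − 1.32)/(0 − 1.32) = 0.28030
t = −τ ln(…) = 16.302 × 1.2719 = 20.734 min.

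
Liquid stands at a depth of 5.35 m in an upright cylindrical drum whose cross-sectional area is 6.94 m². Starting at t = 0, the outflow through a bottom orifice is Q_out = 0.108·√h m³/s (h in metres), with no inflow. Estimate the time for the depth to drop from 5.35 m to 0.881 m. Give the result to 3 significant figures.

177 s

With no inflow, A dh/dt = −0.108 √h.
This is separable: 2 d(√h)/dt = −0.108/A, so √h = √h₀ − (0.108/(2A)) t.
t = 2A(√h₀ − √h)/0.108 = 2·6.94·(√5.35 − √0.881)/0.108
  = 13.880 × (2.3130 − 0.93862) / 0.108 = 176.63 s.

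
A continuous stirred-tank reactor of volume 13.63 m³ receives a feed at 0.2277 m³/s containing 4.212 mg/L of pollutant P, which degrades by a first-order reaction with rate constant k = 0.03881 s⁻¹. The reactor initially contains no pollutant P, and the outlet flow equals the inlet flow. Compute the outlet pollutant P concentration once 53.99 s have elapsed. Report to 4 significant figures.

1.204 mg/L

V dC/dt = Q(C_in − C) − k V C.
This is linear with rate a = Q/V + k = 0.0555158 s⁻¹.
C_ss = Q C_in/(Q + kV) = 1.26747 mg/L; C(t) = C_ss + (C₀ − C_ss) e^(−a t).
C(53.99) = 1.26747 + (-1.26747)·e^(−0.0555158·53.99) = 1.26747 + (-1.26747)·0.0499218 = 1.20420 mg/L.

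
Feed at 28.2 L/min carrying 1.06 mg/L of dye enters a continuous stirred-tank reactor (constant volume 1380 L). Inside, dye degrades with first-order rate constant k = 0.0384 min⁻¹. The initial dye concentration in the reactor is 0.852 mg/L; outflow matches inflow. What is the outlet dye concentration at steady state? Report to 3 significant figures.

V dC/dt = Q(C_in − C) − k V C.
Steady state (dC/dt = 0): C_ss = Q C_in/(Q + kV) = C_in/(1 + kV/Q).
C_ss = 28.2·1.06/(28.2 + 0.0384·1380) = 29.892/81.192 = 0.36816 mg/L.

0.368 mg/L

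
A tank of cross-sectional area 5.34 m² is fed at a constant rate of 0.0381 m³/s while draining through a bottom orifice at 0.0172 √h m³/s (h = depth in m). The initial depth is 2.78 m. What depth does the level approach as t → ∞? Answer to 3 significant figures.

A dh/dt = Q_in − 0.0172 √h. Steady state requires inflow = outflow:
Q_in = 0.0172 √h_ss ⇒ √h_ss = 0.0381/0.0172 = 2.2151.
h_ss = 2.2151² = 4.9067 m. (Since h₀ = 2.78 m < h_ss, the level will rise toward this value.)

4.91 m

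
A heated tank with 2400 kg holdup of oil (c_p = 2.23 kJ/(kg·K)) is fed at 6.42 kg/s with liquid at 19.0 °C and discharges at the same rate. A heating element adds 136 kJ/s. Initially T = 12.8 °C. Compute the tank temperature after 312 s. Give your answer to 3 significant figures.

21.7 °C

First-law balance (no shaft work): M c_p dT/dt = ṁ c_p (T_in − T) + 136.
Rearrange: dT/dt = (T_ss − T)/τ with τ = M/ṁ = 373.83 s and T_ss = T_in + Q̇/(ṁ c_p) = 28.499 °C.
Solution: T(t) = T_ss + (T₀ − T_ss) e^(−t/τ).
T(312) = 28.499 + (-15.699)·e^(−312/373.83) = 28.499 + (-15.699)·0.43405 = 21.685 °C.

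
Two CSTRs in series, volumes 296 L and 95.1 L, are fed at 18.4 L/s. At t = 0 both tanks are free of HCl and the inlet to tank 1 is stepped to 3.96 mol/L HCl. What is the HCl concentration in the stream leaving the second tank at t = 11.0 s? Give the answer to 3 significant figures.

Each tank obeys Vᵢ dCᵢ/dt = Q(Cᵢ₋₁ − Cᵢ), so τᵢ = Vᵢ/Q.
τ₁ = 296/18.4 = 16.087 s; τ₂ = 95.1/18.4 = 5.1685 s.
Solving the cascade with C₁(0)=C₂(0)=0 gives C₂(t) = C_in[1 − (τ₁ e^(−t/τ₁) − τ₂ e^(−t/τ₂))/(τ₁ − τ₂)].
At t = 11.0: e^(−t/τ₁) = 0.50470, e^(−t/τ₂) = 0.11904.
C₂ = 3.96·[1 − (16.087·0.50470 − 5.1685·0.11904)/(10.918)] = 3.96·0.31274 = 1.2384 mol/L.

1.24 mol/L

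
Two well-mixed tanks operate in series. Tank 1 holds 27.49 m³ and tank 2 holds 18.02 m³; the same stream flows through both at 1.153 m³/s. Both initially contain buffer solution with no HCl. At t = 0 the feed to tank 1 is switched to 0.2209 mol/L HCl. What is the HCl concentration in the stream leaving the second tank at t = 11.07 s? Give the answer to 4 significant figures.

Species balance on tank i: dCᵢ/dt = (Cᵢ₋₁ − Cᵢ)/τᵢ with τᵢ = Vᵢ/Q.
τ₁ = 27.49/1.153 = 23.8422 s; τ₂ = 18.02/1.153 = 15.6288 s.
Solving the cascade with C₁(0)=C₂(0)=0 gives C₂(t) = C_in[1 − (τ₁ e^(−t/τ₁) − τ₂ e^(−t/τ₂))/(τ₁ − τ₂)].
At t = 11.07: e^(−t/τ₁) = 0.628573, e^(−t/τ₂) = 0.492477.
C₂ = 0.2209·[1 − (23.8422·0.628573 − 15.6288·0.492477)/(8.21336)] = 0.2209·0.112457 = 0.0248418 mol/L.

0.02484 mol/L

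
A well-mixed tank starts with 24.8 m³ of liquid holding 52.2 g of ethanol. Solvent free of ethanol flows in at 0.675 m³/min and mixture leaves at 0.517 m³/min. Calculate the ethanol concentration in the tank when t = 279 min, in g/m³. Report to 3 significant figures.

0.0268 g/m³

Let m(t) be the amount of ethanol. Volume: V(t) = V₀ + (Q_in − Q_out) t = 24.8 + 0.15800 t; V(279) = 68.882 m³.
Species balance (pure solvent in): dm/dt = −Q_out · m/V(t).
dm/m = −Q_out dt/(V₀ + 0.15800 t); integrating gives ln(m/m₀) = −(Q_out/(Q_in−Q_out)) ln(V/V₀).
m = m₀ (V₀/V)^(Q_out/(Q_in−Q_out)) = 52.2 × (24.8/68.882)^(3.2722) = 1.8449 g.
C = m/V = 1.8449/68.882 = 0.026783 g/m³.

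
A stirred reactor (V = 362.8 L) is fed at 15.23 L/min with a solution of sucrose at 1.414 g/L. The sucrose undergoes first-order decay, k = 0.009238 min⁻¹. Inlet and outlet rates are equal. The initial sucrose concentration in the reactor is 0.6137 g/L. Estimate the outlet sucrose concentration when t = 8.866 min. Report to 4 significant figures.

Accumulation = in − out − consumed: V dC/dt = Q C_in − Q C − k V C.
This is linear with rate a = Q/V + k = 0.0512171 min⁻¹.
C_ss = Q C_in/(Q + kV) = 1.15896 g/L; C(t) = C_ss + (C₀ − C_ss) e^(−a t).
C(8.866) = 1.15896 + (-0.545257)·e^(−0.0512171·8.866) = 1.15896 + (-0.545257)·0.635025 = 0.812705 g/L.

0.8127 g/L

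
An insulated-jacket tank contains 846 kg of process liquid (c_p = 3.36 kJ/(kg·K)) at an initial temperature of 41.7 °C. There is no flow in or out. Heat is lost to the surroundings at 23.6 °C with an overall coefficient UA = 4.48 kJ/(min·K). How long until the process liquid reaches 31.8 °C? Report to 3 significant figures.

Lumped-capacitance energy balance: M c_p dT/dt = UA(T_amb − T).
τ = M c_p/UA = 634.50 min; T_ss = T_amb = 23.600 °C.
T(t) = T_ss + (T₀ − T_ss)e^(−t/τ); set T = 31.8:
t = −τ ln[(T − T_ss)/(T₀ − T_ss)] = −634.50 · ln(0.45304) = 502.38 min.

502 min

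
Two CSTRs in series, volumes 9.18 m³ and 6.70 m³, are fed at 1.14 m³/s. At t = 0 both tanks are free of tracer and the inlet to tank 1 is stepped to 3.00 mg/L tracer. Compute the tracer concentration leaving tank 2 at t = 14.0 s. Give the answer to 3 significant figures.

Species balance on tank i: dCᵢ/dt = (Cᵢ₋₁ − Cᵢ)/τᵢ with τᵢ = Vᵢ/Q.
τ₁ = 9.18/1.14 = 8.0526 s; τ₂ = 6.70/1.14 = 5.8772 s.
Solving the cascade with C₁(0)=C₂(0)=0 gives C₂(t) = C_in[1 − (τ₁ e^(−t/τ₁) − τ₂ e^(−t/τ₂))/(τ₁ − τ₂)].
At t = 14.0: e^(−t/τ₁) = 0.17577, e^(−t/τ₂) = 0.092357.
C₂ = 3.00·[1 − (8.0526·0.17577 − 5.8772·0.092357)/(2.1754)] = 3.00·0.59887 = 1.7966 mg/L.

1.80 mg/L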